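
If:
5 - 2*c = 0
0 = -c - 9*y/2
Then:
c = 5/2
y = -5/9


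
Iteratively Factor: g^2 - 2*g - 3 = (g - 3)*(g + 1)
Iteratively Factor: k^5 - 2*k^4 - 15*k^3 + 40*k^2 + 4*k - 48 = (k + 1)*(k^4 - 3*k^3 - 12*k^2 + 52*k - 48) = (k - 2)*(k + 1)*(k^3 - k^2 - 14*k + 24) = (k - 2)*(k + 1)*(k + 4)*(k^2 - 5*k + 6) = (k - 3)*(k - 2)*(k + 1)*(k + 4)*(k - 2)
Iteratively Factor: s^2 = (s)*(s)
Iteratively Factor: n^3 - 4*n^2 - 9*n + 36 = (n - 4)*(n^2 - 9) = (n - 4)*(n - 3)*(n + 3)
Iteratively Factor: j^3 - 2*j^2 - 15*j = (j - 5)*(j^2 + 3*j) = (j - 5)*(j + 3)*(j)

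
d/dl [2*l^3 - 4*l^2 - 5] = 2*l*(3*l - 4)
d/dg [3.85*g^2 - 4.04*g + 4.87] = 7.7*g - 4.04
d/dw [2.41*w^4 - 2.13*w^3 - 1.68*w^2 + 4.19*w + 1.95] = 9.64*w^3 - 6.39*w^2 - 3.36*w + 4.19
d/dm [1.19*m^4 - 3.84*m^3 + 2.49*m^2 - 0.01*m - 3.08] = 4.76*m^3 - 11.52*m^2 + 4.98*m - 0.01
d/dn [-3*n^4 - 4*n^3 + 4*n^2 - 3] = 4*n*(-3*n^2 - 3*n + 2)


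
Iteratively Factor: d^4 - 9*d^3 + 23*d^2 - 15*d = (d - 1)*(d^3 - 8*d^2 + 15*d) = d*(d - 1)*(d^2 - 8*d + 15) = d*(d - 3)*(d - 1)*(d - 5)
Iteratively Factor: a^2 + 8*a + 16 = (a + 4)*(a + 4)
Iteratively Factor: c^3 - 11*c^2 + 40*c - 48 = (c - 3)*(c^2 - 8*c + 16) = (c - 4)*(c - 3)*(c - 4)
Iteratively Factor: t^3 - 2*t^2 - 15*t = (t + 3)*(t^2 - 5*t) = t*(t + 3)*(t - 5)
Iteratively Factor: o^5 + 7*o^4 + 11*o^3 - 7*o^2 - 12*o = (o + 4)*(o^4 + 3*o^3 - o^2 - 3*o) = o*(o + 4)*(o^3 + 3*o^2 - o - 3) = o*(o + 3)*(o + 4)*(o^2 - 1) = o*(o + 1)*(o + 3)*(o + 4)*(o - 1)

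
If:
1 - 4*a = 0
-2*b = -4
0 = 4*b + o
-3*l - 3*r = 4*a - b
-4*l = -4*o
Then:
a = 1/4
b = 2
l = -8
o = -8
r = 25/3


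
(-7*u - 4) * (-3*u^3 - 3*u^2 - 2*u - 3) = 21*u^4 + 33*u^3 + 26*u^2 + 29*u + 12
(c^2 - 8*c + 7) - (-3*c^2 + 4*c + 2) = 4*c^2 - 12*c + 5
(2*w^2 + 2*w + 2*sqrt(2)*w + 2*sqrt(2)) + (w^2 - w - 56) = 3*w^2 + w + 2*sqrt(2)*w - 56 + 2*sqrt(2)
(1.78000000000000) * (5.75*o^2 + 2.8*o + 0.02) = 10.235*o^2 + 4.984*o + 0.0356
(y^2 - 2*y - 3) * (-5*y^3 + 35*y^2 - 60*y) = -5*y^5 + 45*y^4 - 115*y^3 + 15*y^2 + 180*y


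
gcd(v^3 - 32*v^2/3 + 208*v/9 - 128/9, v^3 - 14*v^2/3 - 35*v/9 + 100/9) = v - 4/3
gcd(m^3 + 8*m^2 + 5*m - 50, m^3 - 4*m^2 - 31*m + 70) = m^2 + 3*m - 10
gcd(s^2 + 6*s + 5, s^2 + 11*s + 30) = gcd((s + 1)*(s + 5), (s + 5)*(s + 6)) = s + 5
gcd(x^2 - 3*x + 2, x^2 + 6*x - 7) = x - 1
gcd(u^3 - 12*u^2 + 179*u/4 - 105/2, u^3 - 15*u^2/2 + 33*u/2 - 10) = u - 5/2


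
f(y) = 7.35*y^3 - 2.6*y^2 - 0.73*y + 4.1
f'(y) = 22.05*y^2 - 5.2*y - 0.73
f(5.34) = 1045.27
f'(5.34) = 600.27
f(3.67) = 329.72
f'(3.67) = 277.18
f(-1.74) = -41.22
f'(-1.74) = 75.08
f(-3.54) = -351.96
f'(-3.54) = 294.00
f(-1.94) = -57.93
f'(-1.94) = 92.35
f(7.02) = 2413.57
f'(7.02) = 1049.40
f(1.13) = 10.56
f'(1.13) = 21.55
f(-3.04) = -224.20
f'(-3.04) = 218.86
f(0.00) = 4.10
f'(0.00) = -0.73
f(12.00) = 12321.74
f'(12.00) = 3112.07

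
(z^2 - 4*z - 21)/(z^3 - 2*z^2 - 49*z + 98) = (z + 3)/(z^2 + 5*z - 14)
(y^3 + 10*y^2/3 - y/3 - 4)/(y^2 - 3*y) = (3*y^3 + 10*y^2 - y - 12)/(3*y*(y - 3))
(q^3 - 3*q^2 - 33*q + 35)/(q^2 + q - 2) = (q^2 - 2*q - 35)/(q + 2)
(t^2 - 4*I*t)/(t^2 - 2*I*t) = (t - 4*I)/(t - 2*I)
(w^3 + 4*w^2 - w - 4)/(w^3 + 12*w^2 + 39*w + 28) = (w - 1)/(w + 7)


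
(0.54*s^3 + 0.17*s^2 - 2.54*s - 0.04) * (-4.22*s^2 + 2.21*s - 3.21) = -2.2788*s^5 + 0.476*s^4 + 9.3611*s^3 - 5.9903*s^2 + 8.065*s + 0.1284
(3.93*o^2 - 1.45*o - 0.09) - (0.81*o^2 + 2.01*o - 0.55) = 3.12*o^2 - 3.46*o + 0.46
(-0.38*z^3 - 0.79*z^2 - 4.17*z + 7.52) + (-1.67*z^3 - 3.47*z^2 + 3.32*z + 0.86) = -2.05*z^3 - 4.26*z^2 - 0.85*z + 8.38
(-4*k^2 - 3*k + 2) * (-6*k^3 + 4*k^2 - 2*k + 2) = 24*k^5 + 2*k^4 - 16*k^3 + 6*k^2 - 10*k + 4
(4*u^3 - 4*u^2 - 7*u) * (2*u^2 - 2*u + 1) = 8*u^5 - 16*u^4 - 2*u^3 + 10*u^2 - 7*u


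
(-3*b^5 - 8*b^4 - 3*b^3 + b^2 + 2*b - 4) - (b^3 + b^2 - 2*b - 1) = -3*b^5 - 8*b^4 - 4*b^3 + 4*b - 3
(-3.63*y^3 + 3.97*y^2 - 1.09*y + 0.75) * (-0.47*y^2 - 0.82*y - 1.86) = 1.7061*y^5 + 1.1107*y^4 + 4.0087*y^3 - 6.8429*y^2 + 1.4124*y - 1.395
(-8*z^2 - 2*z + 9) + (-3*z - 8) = -8*z^2 - 5*z + 1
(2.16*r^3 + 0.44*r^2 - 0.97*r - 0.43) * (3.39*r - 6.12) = 7.3224*r^4 - 11.7276*r^3 - 5.9811*r^2 + 4.4787*r + 2.6316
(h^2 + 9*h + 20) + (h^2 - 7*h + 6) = 2*h^2 + 2*h + 26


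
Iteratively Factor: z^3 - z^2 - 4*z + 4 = (z - 1)*(z^2 - 4) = (z - 1)*(z + 2)*(z - 2)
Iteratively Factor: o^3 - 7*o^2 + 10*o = (o)*(o^2 - 7*o + 10) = o*(o - 2)*(o - 5)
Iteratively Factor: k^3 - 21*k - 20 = (k + 1)*(k^2 - k - 20) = (k + 1)*(k + 4)*(k - 5)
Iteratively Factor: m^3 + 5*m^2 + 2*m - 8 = (m + 2)*(m^2 + 3*m - 4) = (m - 1)*(m + 2)*(m + 4)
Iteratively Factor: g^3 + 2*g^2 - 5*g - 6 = (g + 1)*(g^2 + g - 6) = (g + 1)*(g + 3)*(g - 2)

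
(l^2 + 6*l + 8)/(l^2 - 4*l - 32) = (l + 2)/(l - 8)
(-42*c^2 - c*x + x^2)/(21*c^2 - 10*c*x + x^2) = (6*c + x)/(-3*c + x)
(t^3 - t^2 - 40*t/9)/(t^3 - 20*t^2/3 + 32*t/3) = (t + 5/3)/(t - 4)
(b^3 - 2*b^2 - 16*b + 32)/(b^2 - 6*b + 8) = b + 4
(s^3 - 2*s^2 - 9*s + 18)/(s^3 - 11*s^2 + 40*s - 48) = (s^2 + s - 6)/(s^2 - 8*s + 16)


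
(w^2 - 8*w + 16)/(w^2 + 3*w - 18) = (w^2 - 8*w + 16)/(w^2 + 3*w - 18)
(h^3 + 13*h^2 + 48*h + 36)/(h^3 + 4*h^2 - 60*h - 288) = (h + 1)/(h - 8)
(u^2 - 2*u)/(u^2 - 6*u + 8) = u/(u - 4)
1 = 1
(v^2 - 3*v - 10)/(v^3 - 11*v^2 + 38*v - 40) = (v + 2)/(v^2 - 6*v + 8)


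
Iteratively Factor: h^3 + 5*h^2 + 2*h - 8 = (h + 2)*(h^2 + 3*h - 4) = (h + 2)*(h + 4)*(h - 1)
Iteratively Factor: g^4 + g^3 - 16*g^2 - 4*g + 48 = (g - 3)*(g^3 + 4*g^2 - 4*g - 16) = (g - 3)*(g + 4)*(g^2 - 4) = (g - 3)*(g + 2)*(g + 4)*(g - 2)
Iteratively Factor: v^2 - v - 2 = (v + 1)*(v - 2)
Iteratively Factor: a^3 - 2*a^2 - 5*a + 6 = (a - 3)*(a^2 + a - 2) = (a - 3)*(a + 2)*(a - 1)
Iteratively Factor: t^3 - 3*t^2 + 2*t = (t - 1)*(t^2 - 2*t) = (t - 2)*(t - 1)*(t)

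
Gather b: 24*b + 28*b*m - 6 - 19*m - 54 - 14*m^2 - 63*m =b*(28*m + 24) - 14*m^2 - 82*m - 60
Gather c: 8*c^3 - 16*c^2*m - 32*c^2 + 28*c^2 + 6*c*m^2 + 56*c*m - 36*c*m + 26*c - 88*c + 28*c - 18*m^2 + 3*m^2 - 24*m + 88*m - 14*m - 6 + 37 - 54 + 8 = 8*c^3 + c^2*(-16*m - 4) + c*(6*m^2 + 20*m - 34) - 15*m^2 + 50*m - 15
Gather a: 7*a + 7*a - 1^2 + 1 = 14*a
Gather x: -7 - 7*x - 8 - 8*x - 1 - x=-16*x - 16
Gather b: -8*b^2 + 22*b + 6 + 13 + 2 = -8*b^2 + 22*b + 21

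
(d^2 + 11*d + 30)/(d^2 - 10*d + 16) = (d^2 + 11*d + 30)/(d^2 - 10*d + 16)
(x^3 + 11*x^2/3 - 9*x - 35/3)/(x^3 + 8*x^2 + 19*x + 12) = (3*x^2 + 8*x - 35)/(3*(x^2 + 7*x + 12))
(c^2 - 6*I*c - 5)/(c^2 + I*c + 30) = (c - I)/(c + 6*I)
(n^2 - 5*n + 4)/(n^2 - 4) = (n^2 - 5*n + 4)/(n^2 - 4)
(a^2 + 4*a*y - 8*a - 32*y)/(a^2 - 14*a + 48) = (a + 4*y)/(a - 6)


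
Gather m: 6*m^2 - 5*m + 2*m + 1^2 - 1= 6*m^2 - 3*m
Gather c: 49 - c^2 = 49 - c^2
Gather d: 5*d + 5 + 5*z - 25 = 5*d + 5*z - 20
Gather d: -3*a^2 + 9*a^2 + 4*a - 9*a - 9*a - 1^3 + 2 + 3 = 6*a^2 - 14*a + 4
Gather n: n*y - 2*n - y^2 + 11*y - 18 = n*(y - 2) - y^2 + 11*y - 18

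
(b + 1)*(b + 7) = b^2 + 8*b + 7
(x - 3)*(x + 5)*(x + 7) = x^3 + 9*x^2 - x - 105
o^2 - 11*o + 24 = (o - 8)*(o - 3)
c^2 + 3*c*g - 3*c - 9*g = (c - 3)*(c + 3*g)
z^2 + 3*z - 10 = (z - 2)*(z + 5)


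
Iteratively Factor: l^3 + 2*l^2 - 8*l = (l + 4)*(l^2 - 2*l) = (l - 2)*(l + 4)*(l)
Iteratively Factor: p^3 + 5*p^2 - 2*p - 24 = (p + 3)*(p^2 + 2*p - 8) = (p - 2)*(p + 3)*(p + 4)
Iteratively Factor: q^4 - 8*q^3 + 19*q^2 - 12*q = (q - 1)*(q^3 - 7*q^2 + 12*q) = (q - 4)*(q - 1)*(q^2 - 3*q) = (q - 4)*(q - 3)*(q - 1)*(q)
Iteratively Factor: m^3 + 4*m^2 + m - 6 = (m + 2)*(m^2 + 2*m - 3) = (m - 1)*(m + 2)*(m + 3)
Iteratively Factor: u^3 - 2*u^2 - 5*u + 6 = (u - 1)*(u^2 - u - 6) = (u - 1)*(u + 2)*(u - 3)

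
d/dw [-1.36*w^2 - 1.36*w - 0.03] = -2.72*w - 1.36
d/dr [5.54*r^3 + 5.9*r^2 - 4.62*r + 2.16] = 16.62*r^2 + 11.8*r - 4.62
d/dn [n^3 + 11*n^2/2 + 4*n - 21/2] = 3*n^2 + 11*n + 4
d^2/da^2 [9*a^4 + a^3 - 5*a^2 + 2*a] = 108*a^2 + 6*a - 10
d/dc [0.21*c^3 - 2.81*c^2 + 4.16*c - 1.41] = 0.63*c^2 - 5.62*c + 4.16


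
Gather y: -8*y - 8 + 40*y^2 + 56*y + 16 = 40*y^2 + 48*y + 8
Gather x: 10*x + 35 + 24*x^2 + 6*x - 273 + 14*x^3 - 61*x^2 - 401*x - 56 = 14*x^3 - 37*x^2 - 385*x - 294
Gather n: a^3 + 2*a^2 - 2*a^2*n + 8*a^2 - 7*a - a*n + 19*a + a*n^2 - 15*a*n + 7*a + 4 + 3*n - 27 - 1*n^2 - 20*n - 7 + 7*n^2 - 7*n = a^3 + 10*a^2 + 19*a + n^2*(a + 6) + n*(-2*a^2 - 16*a - 24) - 30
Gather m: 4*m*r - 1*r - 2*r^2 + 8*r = 4*m*r - 2*r^2 + 7*r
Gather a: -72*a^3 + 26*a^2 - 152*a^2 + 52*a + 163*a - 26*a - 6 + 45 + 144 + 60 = -72*a^3 - 126*a^2 + 189*a + 243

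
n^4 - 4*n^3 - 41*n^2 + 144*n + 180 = (n - 6)*(n - 5)*(n + 1)*(n + 6)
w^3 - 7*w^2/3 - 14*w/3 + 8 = (w - 3)*(w - 4/3)*(w + 2)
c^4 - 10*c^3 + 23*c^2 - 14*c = c*(c - 7)*(c - 2)*(c - 1)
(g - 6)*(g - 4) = g^2 - 10*g + 24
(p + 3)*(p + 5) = p^2 + 8*p + 15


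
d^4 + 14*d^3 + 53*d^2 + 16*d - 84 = (d - 1)*(d + 2)*(d + 6)*(d + 7)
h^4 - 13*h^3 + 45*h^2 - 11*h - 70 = (h - 7)*(h - 5)*(h - 2)*(h + 1)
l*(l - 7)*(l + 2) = l^3 - 5*l^2 - 14*l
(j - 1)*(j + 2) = j^2 + j - 2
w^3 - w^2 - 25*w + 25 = (w - 5)*(w - 1)*(w + 5)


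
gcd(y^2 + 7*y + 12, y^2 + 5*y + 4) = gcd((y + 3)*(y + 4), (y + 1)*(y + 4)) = y + 4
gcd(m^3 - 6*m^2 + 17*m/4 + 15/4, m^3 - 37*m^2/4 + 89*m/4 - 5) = m - 5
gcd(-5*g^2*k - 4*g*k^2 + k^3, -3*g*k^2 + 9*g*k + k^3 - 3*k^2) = k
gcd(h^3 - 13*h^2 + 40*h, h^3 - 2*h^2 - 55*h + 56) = h - 8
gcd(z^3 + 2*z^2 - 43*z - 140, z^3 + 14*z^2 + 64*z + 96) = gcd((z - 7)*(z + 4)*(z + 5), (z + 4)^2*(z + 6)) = z + 4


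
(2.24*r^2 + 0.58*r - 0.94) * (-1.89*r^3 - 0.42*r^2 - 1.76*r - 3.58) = -4.2336*r^5 - 2.037*r^4 - 2.4094*r^3 - 8.6452*r^2 - 0.422*r + 3.3652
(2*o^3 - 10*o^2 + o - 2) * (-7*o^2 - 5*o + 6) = -14*o^5 + 60*o^4 + 55*o^3 - 51*o^2 + 16*o - 12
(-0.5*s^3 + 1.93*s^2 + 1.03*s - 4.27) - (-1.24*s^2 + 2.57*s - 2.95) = -0.5*s^3 + 3.17*s^2 - 1.54*s - 1.32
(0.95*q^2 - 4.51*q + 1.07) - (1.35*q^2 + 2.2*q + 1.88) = -0.4*q^2 - 6.71*q - 0.81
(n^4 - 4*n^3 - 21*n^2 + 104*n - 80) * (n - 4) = n^5 - 8*n^4 - 5*n^3 + 188*n^2 - 496*n + 320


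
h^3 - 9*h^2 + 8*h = h*(h - 8)*(h - 1)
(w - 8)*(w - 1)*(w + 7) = w^3 - 2*w^2 - 55*w + 56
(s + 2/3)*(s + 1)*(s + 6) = s^3 + 23*s^2/3 + 32*s/3 + 4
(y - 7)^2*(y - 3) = y^3 - 17*y^2 + 91*y - 147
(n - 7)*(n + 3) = n^2 - 4*n - 21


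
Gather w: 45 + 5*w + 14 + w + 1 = 6*w + 60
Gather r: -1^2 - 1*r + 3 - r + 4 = 6 - 2*r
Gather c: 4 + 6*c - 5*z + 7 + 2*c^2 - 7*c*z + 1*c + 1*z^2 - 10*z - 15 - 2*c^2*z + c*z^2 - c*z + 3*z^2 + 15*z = c^2*(2 - 2*z) + c*(z^2 - 8*z + 7) + 4*z^2 - 4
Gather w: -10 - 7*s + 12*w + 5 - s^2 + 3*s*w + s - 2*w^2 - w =-s^2 - 6*s - 2*w^2 + w*(3*s + 11) - 5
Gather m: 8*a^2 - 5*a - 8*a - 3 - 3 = 8*a^2 - 13*a - 6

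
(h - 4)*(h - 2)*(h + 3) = h^3 - 3*h^2 - 10*h + 24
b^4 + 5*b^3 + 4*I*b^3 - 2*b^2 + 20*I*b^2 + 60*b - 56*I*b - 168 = (b - 2)*(b + 7)*(b - 2*I)*(b + 6*I)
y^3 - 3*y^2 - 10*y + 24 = (y - 4)*(y - 2)*(y + 3)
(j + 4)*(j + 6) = j^2 + 10*j + 24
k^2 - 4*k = k*(k - 4)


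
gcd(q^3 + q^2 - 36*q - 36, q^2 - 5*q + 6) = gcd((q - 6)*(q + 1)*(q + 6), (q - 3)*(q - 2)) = 1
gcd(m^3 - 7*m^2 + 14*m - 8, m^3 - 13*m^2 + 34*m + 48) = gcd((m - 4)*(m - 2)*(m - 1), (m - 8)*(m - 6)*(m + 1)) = 1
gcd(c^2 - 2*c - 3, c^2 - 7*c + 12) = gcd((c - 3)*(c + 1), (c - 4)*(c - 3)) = c - 3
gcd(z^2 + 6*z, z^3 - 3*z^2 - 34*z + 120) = z + 6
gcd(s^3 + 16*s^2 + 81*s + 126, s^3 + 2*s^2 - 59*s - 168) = s^2 + 10*s + 21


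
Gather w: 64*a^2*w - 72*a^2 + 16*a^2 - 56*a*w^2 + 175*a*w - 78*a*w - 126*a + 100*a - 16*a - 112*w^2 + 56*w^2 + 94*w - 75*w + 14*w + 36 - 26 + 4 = -56*a^2 - 42*a + w^2*(-56*a - 56) + w*(64*a^2 + 97*a + 33) + 14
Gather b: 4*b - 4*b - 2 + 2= 0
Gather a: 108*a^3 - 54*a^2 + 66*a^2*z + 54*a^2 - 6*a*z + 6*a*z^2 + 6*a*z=108*a^3 + 66*a^2*z + 6*a*z^2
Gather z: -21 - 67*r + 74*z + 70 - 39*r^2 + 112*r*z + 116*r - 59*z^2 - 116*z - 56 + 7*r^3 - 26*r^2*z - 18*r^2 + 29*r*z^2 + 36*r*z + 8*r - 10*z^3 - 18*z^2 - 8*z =7*r^3 - 57*r^2 + 57*r - 10*z^3 + z^2*(29*r - 77) + z*(-26*r^2 + 148*r - 50) - 7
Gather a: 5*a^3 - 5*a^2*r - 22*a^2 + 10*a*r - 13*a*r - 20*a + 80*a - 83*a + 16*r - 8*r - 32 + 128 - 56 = 5*a^3 + a^2*(-5*r - 22) + a*(-3*r - 23) + 8*r + 40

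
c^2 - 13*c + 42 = (c - 7)*(c - 6)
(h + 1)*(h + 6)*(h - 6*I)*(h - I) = h^4 + 7*h^3 - 7*I*h^3 - 49*I*h^2 - 42*h - 42*I*h - 36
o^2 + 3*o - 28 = (o - 4)*(o + 7)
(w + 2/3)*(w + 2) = w^2 + 8*w/3 + 4/3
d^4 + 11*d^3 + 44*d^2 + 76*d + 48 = (d + 2)^2*(d + 3)*(d + 4)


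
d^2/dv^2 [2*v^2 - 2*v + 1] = 4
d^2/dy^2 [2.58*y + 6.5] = 0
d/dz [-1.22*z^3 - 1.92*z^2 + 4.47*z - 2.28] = -3.66*z^2 - 3.84*z + 4.47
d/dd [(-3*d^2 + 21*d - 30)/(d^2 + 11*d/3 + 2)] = 72*(-4*d^2 + 6*d + 19)/(9*d^4 + 66*d^3 + 157*d^2 + 132*d + 36)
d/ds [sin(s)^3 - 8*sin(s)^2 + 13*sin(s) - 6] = (3*sin(s)^2 - 16*sin(s) + 13)*cos(s)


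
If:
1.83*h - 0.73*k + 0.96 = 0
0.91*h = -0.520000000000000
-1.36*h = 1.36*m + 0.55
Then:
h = -0.57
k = -0.12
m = 0.17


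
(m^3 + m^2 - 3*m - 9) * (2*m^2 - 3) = 2*m^5 + 2*m^4 - 9*m^3 - 21*m^2 + 9*m + 27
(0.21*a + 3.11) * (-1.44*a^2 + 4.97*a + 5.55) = -0.3024*a^3 - 3.4347*a^2 + 16.6222*a + 17.2605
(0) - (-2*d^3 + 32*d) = 2*d^3 - 32*d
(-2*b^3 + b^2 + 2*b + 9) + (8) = -2*b^3 + b^2 + 2*b + 17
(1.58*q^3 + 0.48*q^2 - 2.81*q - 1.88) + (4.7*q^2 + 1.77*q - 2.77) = 1.58*q^3 + 5.18*q^2 - 1.04*q - 4.65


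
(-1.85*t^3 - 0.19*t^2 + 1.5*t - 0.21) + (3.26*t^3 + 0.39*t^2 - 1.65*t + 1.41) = 1.41*t^3 + 0.2*t^2 - 0.15*t + 1.2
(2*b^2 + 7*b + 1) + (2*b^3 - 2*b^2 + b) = 2*b^3 + 8*b + 1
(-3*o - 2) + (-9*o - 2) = -12*o - 4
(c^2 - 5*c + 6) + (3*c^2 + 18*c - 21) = 4*c^2 + 13*c - 15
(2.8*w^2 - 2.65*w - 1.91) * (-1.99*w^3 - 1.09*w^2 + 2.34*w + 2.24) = -5.572*w^5 + 2.2215*w^4 + 13.2414*w^3 + 2.1529*w^2 - 10.4054*w - 4.2784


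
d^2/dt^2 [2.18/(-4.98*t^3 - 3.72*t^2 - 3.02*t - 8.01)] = ((65.1384*t + 16.2192)*(4.98*t^3 + 3.72*t^2 + 3.02*t + 8.01) - 2.18*(14.94*t^2 + 7.44*t + 3.02)*(29.88*t^2 + 14.88*t + 6.04))/(4.98*t^3 + 3.72*t^2 + 3.02*t + 8.01)^3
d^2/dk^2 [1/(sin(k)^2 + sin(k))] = (-4 + 1/sin(k) + 4/sin(k)^2 + 2/sin(k)^3)/(sin(k) + 1)^2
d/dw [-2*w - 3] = -2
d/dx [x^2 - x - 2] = 2*x - 1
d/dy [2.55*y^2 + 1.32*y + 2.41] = 5.1*y + 1.32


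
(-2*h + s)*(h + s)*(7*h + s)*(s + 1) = -14*h^3*s - 14*h^3 - 9*h^2*s^2 - 9*h^2*s + 6*h*s^3 + 6*h*s^2 + s^4 + s^3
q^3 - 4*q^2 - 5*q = q*(q - 5)*(q + 1)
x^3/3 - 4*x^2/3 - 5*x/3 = x*(x/3 + 1/3)*(x - 5)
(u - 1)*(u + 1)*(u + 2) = u^3 + 2*u^2 - u - 2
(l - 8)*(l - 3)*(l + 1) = l^3 - 10*l^2 + 13*l + 24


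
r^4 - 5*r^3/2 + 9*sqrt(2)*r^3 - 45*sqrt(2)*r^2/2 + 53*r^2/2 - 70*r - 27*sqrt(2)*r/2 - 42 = (r - 3)*(r + 1/2)*(r + 2*sqrt(2))*(r + 7*sqrt(2))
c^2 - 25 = (c - 5)*(c + 5)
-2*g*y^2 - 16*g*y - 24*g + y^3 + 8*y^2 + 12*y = (-2*g + y)*(y + 2)*(y + 6)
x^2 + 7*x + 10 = (x + 2)*(x + 5)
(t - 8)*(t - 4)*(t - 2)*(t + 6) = t^4 - 8*t^3 - 28*t^2 + 272*t - 384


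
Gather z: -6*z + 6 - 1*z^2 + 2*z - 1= -z^2 - 4*z + 5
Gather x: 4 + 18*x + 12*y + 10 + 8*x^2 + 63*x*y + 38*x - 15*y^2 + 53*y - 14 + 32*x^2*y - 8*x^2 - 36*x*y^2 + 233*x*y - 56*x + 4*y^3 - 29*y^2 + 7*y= 32*x^2*y + x*(-36*y^2 + 296*y) + 4*y^3 - 44*y^2 + 72*y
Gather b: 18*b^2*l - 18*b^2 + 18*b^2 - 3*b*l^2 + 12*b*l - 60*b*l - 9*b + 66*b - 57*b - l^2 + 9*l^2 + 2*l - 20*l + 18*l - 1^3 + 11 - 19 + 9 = 18*b^2*l + b*(-3*l^2 - 48*l) + 8*l^2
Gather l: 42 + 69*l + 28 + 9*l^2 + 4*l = 9*l^2 + 73*l + 70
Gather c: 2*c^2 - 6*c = 2*c^2 - 6*c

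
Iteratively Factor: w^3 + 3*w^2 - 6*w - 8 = (w - 2)*(w^2 + 5*w + 4) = (w - 2)*(w + 4)*(w + 1)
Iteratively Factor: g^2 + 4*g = (g)*(g + 4)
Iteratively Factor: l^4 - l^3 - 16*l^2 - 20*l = (l + 2)*(l^3 - 3*l^2 - 10*l) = l*(l + 2)*(l^2 - 3*l - 10) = l*(l - 5)*(l + 2)*(l + 2)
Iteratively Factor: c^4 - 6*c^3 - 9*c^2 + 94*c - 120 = (c + 4)*(c^3 - 10*c^2 + 31*c - 30) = (c - 5)*(c + 4)*(c^2 - 5*c + 6) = (c - 5)*(c - 3)*(c + 4)*(c - 2)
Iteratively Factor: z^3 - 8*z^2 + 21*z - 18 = (z - 2)*(z^2 - 6*z + 9) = (z - 3)*(z - 2)*(z - 3)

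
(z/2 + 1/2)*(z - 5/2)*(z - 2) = z^3/2 - 7*z^2/4 + z/4 + 5/2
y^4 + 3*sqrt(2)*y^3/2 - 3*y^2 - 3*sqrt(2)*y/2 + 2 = (y - 1)*(y + 1)*(y - sqrt(2)/2)*(y + 2*sqrt(2))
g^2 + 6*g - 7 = (g - 1)*(g + 7)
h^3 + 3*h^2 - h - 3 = (h - 1)*(h + 1)*(h + 3)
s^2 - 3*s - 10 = (s - 5)*(s + 2)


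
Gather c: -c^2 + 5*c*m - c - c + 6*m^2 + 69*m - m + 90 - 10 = -c^2 + c*(5*m - 2) + 6*m^2 + 68*m + 80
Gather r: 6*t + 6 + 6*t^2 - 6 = 6*t^2 + 6*t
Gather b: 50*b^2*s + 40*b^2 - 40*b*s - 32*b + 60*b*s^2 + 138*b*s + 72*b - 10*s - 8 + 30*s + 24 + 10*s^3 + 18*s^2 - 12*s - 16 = b^2*(50*s + 40) + b*(60*s^2 + 98*s + 40) + 10*s^3 + 18*s^2 + 8*s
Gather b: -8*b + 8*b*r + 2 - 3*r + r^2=b*(8*r - 8) + r^2 - 3*r + 2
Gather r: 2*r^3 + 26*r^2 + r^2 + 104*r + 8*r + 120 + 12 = 2*r^3 + 27*r^2 + 112*r + 132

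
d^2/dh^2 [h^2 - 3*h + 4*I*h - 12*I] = 2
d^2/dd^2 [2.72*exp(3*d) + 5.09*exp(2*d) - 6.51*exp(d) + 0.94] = (24.48*exp(2*d) + 20.36*exp(d) - 6.51)*exp(d)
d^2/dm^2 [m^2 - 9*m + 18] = 2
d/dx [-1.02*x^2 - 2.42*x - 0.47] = -2.04*x - 2.42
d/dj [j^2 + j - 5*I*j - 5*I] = 2*j + 1 - 5*I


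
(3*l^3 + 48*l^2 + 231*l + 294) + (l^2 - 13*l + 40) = 3*l^3 + 49*l^2 + 218*l + 334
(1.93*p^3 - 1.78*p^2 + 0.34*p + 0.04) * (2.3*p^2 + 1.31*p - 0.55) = 4.439*p^5 - 1.5657*p^4 - 2.6113*p^3 + 1.5164*p^2 - 0.1346*p - 0.022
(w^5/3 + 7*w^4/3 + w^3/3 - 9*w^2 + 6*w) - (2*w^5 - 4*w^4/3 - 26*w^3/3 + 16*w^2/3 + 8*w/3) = -5*w^5/3 + 11*w^4/3 + 9*w^3 - 43*w^2/3 + 10*w/3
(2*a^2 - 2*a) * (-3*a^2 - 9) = -6*a^4 + 6*a^3 - 18*a^2 + 18*a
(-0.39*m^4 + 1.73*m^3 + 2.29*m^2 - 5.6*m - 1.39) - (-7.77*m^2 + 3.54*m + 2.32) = -0.39*m^4 + 1.73*m^3 + 10.06*m^2 - 9.14*m - 3.71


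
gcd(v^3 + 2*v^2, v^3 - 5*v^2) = v^2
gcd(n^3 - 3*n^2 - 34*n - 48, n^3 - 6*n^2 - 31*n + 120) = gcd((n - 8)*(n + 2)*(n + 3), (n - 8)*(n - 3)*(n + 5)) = n - 8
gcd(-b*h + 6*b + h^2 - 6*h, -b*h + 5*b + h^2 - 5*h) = b - h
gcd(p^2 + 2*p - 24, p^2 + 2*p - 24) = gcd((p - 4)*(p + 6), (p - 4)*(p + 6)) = p^2 + 2*p - 24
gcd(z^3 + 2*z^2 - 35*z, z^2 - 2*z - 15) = z - 5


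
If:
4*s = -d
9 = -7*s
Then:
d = 36/7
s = -9/7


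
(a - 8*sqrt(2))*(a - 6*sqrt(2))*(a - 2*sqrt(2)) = a^3 - 16*sqrt(2)*a^2 + 152*a - 192*sqrt(2)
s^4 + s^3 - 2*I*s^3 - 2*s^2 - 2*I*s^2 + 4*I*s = s*(s - 1)*(s + 2)*(s - 2*I)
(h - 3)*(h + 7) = h^2 + 4*h - 21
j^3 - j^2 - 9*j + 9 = (j - 3)*(j - 1)*(j + 3)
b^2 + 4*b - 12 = (b - 2)*(b + 6)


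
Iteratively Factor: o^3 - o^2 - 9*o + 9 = (o - 3)*(o^2 + 2*o - 3) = (o - 3)*(o + 3)*(o - 1)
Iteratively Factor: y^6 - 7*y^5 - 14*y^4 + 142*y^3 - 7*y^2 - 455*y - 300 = (y - 5)*(y^5 - 2*y^4 - 24*y^3 + 22*y^2 + 103*y + 60) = (y - 5)*(y - 3)*(y^4 + y^3 - 21*y^2 - 41*y - 20) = (y - 5)*(y - 3)*(y + 1)*(y^3 - 21*y - 20) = (y - 5)*(y - 3)*(y + 1)^2*(y^2 - y - 20) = (y - 5)^2*(y - 3)*(y + 1)^2*(y + 4)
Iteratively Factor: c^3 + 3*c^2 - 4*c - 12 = (c + 2)*(c^2 + c - 6) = (c + 2)*(c + 3)*(c - 2)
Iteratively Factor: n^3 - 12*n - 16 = (n + 2)*(n^2 - 2*n - 8) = (n + 2)^2*(n - 4)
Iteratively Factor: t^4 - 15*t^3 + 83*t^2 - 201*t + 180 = (t - 3)*(t^3 - 12*t^2 + 47*t - 60) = (t - 3)^2*(t^2 - 9*t + 20) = (t - 4)*(t - 3)^2*(t - 5)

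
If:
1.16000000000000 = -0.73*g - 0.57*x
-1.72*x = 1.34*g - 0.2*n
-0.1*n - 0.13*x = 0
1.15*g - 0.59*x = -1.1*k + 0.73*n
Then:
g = -3.37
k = 2.78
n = -2.96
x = 2.28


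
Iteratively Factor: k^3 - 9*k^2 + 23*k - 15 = (k - 1)*(k^2 - 8*k + 15) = (k - 3)*(k - 1)*(k - 5)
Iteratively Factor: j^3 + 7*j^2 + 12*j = (j + 4)*(j^2 + 3*j) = (j + 3)*(j + 4)*(j)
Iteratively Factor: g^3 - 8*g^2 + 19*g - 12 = (g - 3)*(g^2 - 5*g + 4) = (g - 3)*(g - 1)*(g - 4)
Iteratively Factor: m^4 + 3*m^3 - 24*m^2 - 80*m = (m)*(m^3 + 3*m^2 - 24*m - 80) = m*(m - 5)*(m^2 + 8*m + 16) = m*(m - 5)*(m + 4)*(m + 4)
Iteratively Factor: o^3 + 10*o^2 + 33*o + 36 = (o + 3)*(o^2 + 7*o + 12) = (o + 3)*(o + 4)*(o + 3)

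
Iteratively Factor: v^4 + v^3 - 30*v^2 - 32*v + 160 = (v - 2)*(v^3 + 3*v^2 - 24*v - 80) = (v - 5)*(v - 2)*(v^2 + 8*v + 16) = (v - 5)*(v - 2)*(v + 4)*(v + 4)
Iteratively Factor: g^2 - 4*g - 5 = (g + 1)*(g - 5)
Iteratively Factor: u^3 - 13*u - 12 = (u + 1)*(u^2 - u - 12) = (u + 1)*(u + 3)*(u - 4)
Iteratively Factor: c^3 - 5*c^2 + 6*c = (c)*(c^2 - 5*c + 6) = c*(c - 2)*(c - 3)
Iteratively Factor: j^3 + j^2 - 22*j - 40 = (j - 5)*(j^2 + 6*j + 8) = (j - 5)*(j + 2)*(j + 4)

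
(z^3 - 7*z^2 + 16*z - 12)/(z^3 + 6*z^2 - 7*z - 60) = (z^2 - 4*z + 4)/(z^2 + 9*z + 20)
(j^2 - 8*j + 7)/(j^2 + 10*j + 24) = (j^2 - 8*j + 7)/(j^2 + 10*j + 24)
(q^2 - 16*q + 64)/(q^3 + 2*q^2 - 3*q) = (q^2 - 16*q + 64)/(q*(q^2 + 2*q - 3))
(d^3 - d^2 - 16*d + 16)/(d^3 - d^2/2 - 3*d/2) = 2*(-d^3 + d^2 + 16*d - 16)/(d*(-2*d^2 + d + 3))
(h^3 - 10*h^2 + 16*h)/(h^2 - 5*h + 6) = h*(h - 8)/(h - 3)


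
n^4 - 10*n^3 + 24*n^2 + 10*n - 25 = (n - 5)^2*(n - 1)*(n + 1)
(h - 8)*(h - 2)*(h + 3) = h^3 - 7*h^2 - 14*h + 48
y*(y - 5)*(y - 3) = y^3 - 8*y^2 + 15*y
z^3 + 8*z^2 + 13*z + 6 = (z + 1)^2*(z + 6)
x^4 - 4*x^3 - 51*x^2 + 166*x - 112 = (x - 8)*(x - 2)*(x - 1)*(x + 7)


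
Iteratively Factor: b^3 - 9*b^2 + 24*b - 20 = (b - 2)*(b^2 - 7*b + 10) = (b - 2)^2*(b - 5)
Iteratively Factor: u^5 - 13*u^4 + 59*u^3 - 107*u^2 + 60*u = (u - 5)*(u^4 - 8*u^3 + 19*u^2 - 12*u) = (u - 5)*(u - 3)*(u^3 - 5*u^2 + 4*u) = (u - 5)*(u - 3)*(u - 1)*(u^2 - 4*u) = u*(u - 5)*(u - 3)*(u - 1)*(u - 4)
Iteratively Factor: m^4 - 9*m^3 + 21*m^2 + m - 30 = (m - 5)*(m^3 - 4*m^2 + m + 6) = (m - 5)*(m + 1)*(m^2 - 5*m + 6) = (m - 5)*(m - 3)*(m + 1)*(m - 2)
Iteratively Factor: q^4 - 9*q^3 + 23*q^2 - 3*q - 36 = (q - 3)*(q^3 - 6*q^2 + 5*q + 12) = (q - 4)*(q - 3)*(q^2 - 2*q - 3) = (q - 4)*(q - 3)^2*(q + 1)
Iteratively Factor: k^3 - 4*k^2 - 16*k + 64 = (k - 4)*(k^2 - 16) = (k - 4)*(k + 4)*(k - 4)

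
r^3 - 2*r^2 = r^2*(r - 2)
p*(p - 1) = p^2 - p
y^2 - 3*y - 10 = (y - 5)*(y + 2)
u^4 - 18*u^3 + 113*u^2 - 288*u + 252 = (u - 7)*(u - 6)*(u - 3)*(u - 2)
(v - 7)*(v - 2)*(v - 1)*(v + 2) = v^4 - 8*v^3 + 3*v^2 + 32*v - 28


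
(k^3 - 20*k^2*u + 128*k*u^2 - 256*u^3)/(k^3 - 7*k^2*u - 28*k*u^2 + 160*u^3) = (k - 8*u)/(k + 5*u)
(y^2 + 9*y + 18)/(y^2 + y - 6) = (y + 6)/(y - 2)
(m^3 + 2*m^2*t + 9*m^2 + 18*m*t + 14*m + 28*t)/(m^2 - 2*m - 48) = (m^3 + 2*m^2*t + 9*m^2 + 18*m*t + 14*m + 28*t)/(m^2 - 2*m - 48)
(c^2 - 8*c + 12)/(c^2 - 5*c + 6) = (c - 6)/(c - 3)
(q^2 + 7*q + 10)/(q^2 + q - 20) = (q + 2)/(q - 4)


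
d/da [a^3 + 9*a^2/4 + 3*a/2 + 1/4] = 3*a^2 + 9*a/2 + 3/2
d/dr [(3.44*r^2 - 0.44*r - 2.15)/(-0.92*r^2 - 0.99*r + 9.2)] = (-3.8104*r^2 + 59.34*r - 6.1765)/(0.8464*r^4 + 1.8216*r^3 - 15.9479*r^2 - 18.216*r + 84.64)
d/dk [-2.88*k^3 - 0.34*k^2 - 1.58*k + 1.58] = -8.64*k^2 - 0.68*k - 1.58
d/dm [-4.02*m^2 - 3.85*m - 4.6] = -8.04*m - 3.85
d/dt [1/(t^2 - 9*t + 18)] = (9 - 2*t)/(t^2 - 9*t + 18)^2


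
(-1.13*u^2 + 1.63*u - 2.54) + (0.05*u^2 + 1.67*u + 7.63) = -1.08*u^2 + 3.3*u + 5.09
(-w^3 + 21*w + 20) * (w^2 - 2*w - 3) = -w^5 + 2*w^4 + 24*w^3 - 22*w^2 - 103*w - 60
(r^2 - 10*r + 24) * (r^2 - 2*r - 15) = r^4 - 12*r^3 + 29*r^2 + 102*r - 360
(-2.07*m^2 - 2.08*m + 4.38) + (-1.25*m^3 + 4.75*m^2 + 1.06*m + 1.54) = -1.25*m^3 + 2.68*m^2 - 1.02*m + 5.92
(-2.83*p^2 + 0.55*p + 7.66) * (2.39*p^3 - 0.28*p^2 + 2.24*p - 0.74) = -6.7637*p^5 + 2.1069*p^4 + 11.8142*p^3 + 1.1814*p^2 + 16.7514*p - 5.6684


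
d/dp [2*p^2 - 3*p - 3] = 4*p - 3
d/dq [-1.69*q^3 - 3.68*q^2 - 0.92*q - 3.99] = -5.07*q^2 - 7.36*q - 0.92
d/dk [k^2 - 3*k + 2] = 2*k - 3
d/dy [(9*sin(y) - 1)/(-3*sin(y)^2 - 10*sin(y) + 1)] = (27*sin(y)^2 - 6*sin(y) - 1)*cos(y)/(3*sin(y)^2 + 10*sin(y) - 1)^2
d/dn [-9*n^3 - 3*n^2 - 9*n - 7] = -27*n^2 - 6*n - 9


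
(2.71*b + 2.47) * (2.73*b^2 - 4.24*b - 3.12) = 7.3983*b^3 - 4.7473*b^2 - 18.928*b - 7.7064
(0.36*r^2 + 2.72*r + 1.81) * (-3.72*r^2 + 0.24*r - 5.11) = -1.3392*r^4 - 10.032*r^3 - 7.92*r^2 - 13.4648*r - 9.2491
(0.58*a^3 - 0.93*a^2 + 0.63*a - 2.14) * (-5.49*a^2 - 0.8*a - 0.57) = -3.1842*a^5 + 4.6417*a^4 - 3.0453*a^3 + 11.7747*a^2 + 1.3529*a + 1.2198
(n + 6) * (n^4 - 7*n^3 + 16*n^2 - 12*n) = n^5 - n^4 - 26*n^3 + 84*n^2 - 72*n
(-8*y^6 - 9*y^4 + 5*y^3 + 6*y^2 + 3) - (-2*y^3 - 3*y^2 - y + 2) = -8*y^6 - 9*y^4 + 7*y^3 + 9*y^2 + y + 1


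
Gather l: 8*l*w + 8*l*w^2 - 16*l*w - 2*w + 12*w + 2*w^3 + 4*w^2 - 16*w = l*(8*w^2 - 8*w) + 2*w^3 + 4*w^2 - 6*w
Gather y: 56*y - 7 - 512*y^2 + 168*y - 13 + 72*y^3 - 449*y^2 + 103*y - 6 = 72*y^3 - 961*y^2 + 327*y - 26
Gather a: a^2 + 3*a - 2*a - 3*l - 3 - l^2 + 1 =a^2 + a - l^2 - 3*l - 2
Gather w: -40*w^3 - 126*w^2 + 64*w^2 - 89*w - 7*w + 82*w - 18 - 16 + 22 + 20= -40*w^3 - 62*w^2 - 14*w + 8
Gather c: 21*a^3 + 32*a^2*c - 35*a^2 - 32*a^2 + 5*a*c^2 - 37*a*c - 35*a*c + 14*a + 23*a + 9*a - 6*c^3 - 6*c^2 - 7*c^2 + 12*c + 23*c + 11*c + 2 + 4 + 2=21*a^3 - 67*a^2 + 46*a - 6*c^3 + c^2*(5*a - 13) + c*(32*a^2 - 72*a + 46) + 8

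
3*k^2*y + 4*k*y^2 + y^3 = y*(k + y)*(3*k + y)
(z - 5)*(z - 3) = z^2 - 8*z + 15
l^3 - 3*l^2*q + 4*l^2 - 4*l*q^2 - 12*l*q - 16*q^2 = (l + 4)*(l - 4*q)*(l + q)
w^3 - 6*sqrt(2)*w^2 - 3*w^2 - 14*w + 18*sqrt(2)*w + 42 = (w - 3)*(w - 7*sqrt(2))*(w + sqrt(2))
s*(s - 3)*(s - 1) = s^3 - 4*s^2 + 3*s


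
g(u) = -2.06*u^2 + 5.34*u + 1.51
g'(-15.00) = 67.14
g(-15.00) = -542.09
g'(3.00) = -7.02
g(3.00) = -1.01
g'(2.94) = -6.77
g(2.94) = -0.60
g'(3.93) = -10.85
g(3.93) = -9.32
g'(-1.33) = 10.82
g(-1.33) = -9.24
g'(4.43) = -12.91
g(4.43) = -15.26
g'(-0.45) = 7.19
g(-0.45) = -1.31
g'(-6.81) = 33.40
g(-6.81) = -130.39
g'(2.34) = -4.30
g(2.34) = 2.73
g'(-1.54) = 11.68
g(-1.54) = -11.60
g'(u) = 5.34 - 4.12*u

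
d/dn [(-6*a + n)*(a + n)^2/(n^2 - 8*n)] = (a + n)*(n*(-11*a + 3*n)*(n - 8) + 2*(a + n)*(6*a - n)*(n - 4))/(n^2*(n - 8)^2)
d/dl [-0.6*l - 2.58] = -0.600000000000000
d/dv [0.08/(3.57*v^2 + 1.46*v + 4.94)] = (-0.5712*v - 0.1168)/(3.57*v^2 + 1.46*v + 4.94)^2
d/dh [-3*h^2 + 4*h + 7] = 4 - 6*h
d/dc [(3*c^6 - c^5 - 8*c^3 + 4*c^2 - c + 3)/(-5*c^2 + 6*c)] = (-60*c^7 + 105*c^6 - 24*c^5 + 40*c^4 - 96*c^3 + 19*c^2 + 30*c - 18)/(c^2*(25*c^2 - 60*c + 36))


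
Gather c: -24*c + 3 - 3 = -24*c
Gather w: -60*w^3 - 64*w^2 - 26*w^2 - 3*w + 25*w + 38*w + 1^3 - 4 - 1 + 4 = -60*w^3 - 90*w^2 + 60*w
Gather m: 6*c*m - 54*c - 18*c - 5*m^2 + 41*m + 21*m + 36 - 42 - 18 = -72*c - 5*m^2 + m*(6*c + 62) - 24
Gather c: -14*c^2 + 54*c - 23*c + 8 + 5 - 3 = -14*c^2 + 31*c + 10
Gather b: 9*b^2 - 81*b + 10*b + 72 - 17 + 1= 9*b^2 - 71*b + 56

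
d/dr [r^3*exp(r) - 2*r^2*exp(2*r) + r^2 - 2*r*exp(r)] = r^3*exp(r) - 4*r^2*exp(2*r) + 3*r^2*exp(r) - 4*r*exp(2*r) - 2*r*exp(r) + 2*r - 2*exp(r)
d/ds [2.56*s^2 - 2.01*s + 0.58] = 5.12*s - 2.01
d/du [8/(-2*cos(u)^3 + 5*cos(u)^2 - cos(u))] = 8*(-6*sin(u) - sin(u)/cos(u)^2 + 10*tan(u))/(2*sin(u)^2 + 5*cos(u) - 3)^2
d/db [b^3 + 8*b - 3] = 3*b^2 + 8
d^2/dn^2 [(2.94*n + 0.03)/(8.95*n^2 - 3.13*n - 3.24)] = ((17.8674 - 157.878*n)*(-8.95*n^2 + 3.13*n + 3.24) - (2.94*n + 0.03)*(17.9*n - 3.13)*(35.8*n - 6.26))/(-8.95*n^2 + 3.13*n + 3.24)^3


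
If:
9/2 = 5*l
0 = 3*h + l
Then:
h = -3/10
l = 9/10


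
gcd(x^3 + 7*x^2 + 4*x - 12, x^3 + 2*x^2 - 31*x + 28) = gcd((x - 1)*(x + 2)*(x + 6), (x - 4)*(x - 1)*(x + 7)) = x - 1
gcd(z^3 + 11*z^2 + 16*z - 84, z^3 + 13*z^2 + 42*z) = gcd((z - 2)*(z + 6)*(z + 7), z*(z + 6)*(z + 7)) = z^2 + 13*z + 42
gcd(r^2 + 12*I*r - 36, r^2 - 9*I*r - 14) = 1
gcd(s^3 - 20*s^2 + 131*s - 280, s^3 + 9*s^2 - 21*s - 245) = s - 5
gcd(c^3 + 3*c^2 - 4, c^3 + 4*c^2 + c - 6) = c^2 + c - 2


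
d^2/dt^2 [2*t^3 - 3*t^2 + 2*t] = 12*t - 6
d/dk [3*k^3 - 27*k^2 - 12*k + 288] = 9*k^2 - 54*k - 12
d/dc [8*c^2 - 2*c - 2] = 16*c - 2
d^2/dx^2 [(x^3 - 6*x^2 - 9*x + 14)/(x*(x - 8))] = 14*(x^3 + 6*x^2 - 48*x + 128)/(x^3*(x^3 - 24*x^2 + 192*x - 512))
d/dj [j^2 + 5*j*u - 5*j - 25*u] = 2*j + 5*u - 5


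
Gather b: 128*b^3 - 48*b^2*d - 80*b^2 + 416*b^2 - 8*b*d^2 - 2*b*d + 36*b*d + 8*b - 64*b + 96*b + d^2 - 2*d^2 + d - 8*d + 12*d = 128*b^3 + b^2*(336 - 48*d) + b*(-8*d^2 + 34*d + 40) - d^2 + 5*d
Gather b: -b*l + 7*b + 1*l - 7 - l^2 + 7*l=b*(7 - l) - l^2 + 8*l - 7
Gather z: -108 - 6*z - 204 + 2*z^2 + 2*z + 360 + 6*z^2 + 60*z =8*z^2 + 56*z + 48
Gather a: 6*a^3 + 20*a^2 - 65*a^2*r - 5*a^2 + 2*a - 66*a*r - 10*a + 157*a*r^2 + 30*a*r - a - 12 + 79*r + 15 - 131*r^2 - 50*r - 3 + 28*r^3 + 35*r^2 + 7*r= 6*a^3 + a^2*(15 - 65*r) + a*(157*r^2 - 36*r - 9) + 28*r^3 - 96*r^2 + 36*r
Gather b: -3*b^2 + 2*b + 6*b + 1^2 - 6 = -3*b^2 + 8*b - 5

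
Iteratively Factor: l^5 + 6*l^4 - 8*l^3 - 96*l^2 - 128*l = (l + 4)*(l^4 + 2*l^3 - 16*l^2 - 32*l) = l*(l + 4)*(l^3 + 2*l^2 - 16*l - 32) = l*(l + 2)*(l + 4)*(l^2 - 16) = l*(l - 4)*(l + 2)*(l + 4)*(l + 4)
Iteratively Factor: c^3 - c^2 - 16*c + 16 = (c - 4)*(c^2 + 3*c - 4) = (c - 4)*(c - 1)*(c + 4)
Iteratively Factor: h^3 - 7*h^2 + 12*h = (h)*(h^2 - 7*h + 12) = h*(h - 4)*(h - 3)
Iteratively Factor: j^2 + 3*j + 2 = (j + 2)*(j + 1)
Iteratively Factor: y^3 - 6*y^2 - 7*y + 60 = (y - 5)*(y^2 - y - 12) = (y - 5)*(y + 3)*(y - 4)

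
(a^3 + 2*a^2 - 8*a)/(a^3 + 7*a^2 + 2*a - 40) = a/(a + 5)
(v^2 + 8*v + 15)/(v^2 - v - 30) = (v + 3)/(v - 6)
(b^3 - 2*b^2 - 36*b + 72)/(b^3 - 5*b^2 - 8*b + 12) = (b^2 + 4*b - 12)/(b^2 + b - 2)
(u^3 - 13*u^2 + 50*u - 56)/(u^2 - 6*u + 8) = u - 7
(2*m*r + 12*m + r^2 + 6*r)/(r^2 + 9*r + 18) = (2*m + r)/(r + 3)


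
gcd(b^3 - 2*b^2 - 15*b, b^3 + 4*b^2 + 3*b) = b^2 + 3*b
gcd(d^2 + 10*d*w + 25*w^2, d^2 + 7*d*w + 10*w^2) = d + 5*w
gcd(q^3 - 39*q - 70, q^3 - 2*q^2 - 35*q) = q^2 - 2*q - 35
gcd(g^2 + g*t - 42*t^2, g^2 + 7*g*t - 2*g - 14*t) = g + 7*t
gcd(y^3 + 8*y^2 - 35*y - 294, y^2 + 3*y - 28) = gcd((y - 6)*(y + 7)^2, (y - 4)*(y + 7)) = y + 7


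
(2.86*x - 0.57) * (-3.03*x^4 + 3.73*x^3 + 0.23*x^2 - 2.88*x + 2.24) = -8.6658*x^5 + 12.3949*x^4 - 1.4683*x^3 - 8.3679*x^2 + 8.048*x - 1.2768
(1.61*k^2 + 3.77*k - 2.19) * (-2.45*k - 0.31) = -3.9445*k^3 - 9.7356*k^2 + 4.1968*k + 0.6789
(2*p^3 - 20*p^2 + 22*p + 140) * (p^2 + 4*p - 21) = 2*p^5 - 12*p^4 - 100*p^3 + 648*p^2 + 98*p - 2940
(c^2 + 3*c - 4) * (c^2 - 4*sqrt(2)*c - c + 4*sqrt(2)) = c^4 - 4*sqrt(2)*c^3 + 2*c^3 - 8*sqrt(2)*c^2 - 7*c^2 + 4*c + 28*sqrt(2)*c - 16*sqrt(2)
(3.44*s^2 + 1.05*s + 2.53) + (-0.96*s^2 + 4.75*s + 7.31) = 2.48*s^2 + 5.8*s + 9.84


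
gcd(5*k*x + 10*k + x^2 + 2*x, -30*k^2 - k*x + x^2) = 5*k + x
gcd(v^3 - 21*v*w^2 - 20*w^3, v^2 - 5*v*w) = v - 5*w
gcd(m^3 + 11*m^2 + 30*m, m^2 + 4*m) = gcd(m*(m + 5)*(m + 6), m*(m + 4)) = m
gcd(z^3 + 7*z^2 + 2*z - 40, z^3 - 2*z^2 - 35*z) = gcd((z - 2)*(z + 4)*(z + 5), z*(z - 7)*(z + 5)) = z + 5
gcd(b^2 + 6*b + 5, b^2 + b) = b + 1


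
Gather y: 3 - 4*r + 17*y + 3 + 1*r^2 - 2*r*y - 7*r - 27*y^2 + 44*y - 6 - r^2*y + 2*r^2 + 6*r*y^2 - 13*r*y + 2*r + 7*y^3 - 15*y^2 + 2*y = 3*r^2 - 9*r + 7*y^3 + y^2*(6*r - 42) + y*(-r^2 - 15*r + 63)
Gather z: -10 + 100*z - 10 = 100*z - 20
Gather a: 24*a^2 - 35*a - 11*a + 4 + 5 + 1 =24*a^2 - 46*a + 10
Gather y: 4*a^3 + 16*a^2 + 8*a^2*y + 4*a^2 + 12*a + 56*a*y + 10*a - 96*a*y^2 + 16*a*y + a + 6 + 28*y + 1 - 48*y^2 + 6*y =4*a^3 + 20*a^2 + 23*a + y^2*(-96*a - 48) + y*(8*a^2 + 72*a + 34) + 7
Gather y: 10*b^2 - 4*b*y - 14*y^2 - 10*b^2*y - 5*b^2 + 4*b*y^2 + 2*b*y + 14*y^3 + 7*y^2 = 5*b^2 + 14*y^3 + y^2*(4*b - 7) + y*(-10*b^2 - 2*b)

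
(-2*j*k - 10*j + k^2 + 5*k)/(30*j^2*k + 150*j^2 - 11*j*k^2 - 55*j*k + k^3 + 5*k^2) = (-2*j + k)/(30*j^2 - 11*j*k + k^2)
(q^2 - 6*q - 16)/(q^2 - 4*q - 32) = (q + 2)/(q + 4)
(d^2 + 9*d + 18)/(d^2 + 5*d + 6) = (d + 6)/(d + 2)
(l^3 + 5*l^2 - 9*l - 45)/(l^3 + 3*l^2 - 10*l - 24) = (l^2 + 8*l + 15)/(l^2 + 6*l + 8)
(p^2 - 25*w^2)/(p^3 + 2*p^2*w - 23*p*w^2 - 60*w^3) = (p + 5*w)/(p^2 + 7*p*w + 12*w^2)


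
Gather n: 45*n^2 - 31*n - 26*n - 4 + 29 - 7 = 45*n^2 - 57*n + 18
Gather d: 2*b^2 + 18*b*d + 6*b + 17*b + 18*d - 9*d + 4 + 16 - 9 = 2*b^2 + 23*b + d*(18*b + 9) + 11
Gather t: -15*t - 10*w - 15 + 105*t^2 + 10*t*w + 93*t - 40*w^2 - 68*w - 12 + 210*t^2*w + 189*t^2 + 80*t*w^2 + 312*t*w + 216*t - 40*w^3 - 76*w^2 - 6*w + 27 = t^2*(210*w + 294) + t*(80*w^2 + 322*w + 294) - 40*w^3 - 116*w^2 - 84*w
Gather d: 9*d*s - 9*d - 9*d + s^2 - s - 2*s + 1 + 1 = d*(9*s - 18) + s^2 - 3*s + 2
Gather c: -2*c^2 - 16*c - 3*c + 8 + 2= -2*c^2 - 19*c + 10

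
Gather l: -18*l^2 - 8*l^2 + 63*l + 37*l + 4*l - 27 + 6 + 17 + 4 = -26*l^2 + 104*l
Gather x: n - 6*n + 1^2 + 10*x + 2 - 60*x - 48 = -5*n - 50*x - 45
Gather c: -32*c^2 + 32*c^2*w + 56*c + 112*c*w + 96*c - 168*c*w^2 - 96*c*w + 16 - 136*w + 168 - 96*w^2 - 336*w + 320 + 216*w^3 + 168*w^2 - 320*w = c^2*(32*w - 32) + c*(-168*w^2 + 16*w + 152) + 216*w^3 + 72*w^2 - 792*w + 504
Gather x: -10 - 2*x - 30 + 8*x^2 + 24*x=8*x^2 + 22*x - 40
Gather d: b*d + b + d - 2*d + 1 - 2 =b + d*(b - 1) - 1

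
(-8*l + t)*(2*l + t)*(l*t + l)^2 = -16*l^4*t^2 - 32*l^4*t - 16*l^4 - 6*l^3*t^3 - 12*l^3*t^2 - 6*l^3*t + l^2*t^4 + 2*l^2*t^3 + l^2*t^2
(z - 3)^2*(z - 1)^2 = z^4 - 8*z^3 + 22*z^2 - 24*z + 9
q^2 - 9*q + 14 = (q - 7)*(q - 2)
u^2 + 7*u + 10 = (u + 2)*(u + 5)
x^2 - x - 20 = (x - 5)*(x + 4)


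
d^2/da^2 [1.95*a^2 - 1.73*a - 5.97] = 3.90000000000000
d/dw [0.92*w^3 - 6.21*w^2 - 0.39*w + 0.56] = 2.76*w^2 - 12.42*w - 0.39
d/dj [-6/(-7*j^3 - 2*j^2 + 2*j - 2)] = 6*(-21*j^2 - 4*j + 2)/(7*j^3 + 2*j^2 - 2*j + 2)^2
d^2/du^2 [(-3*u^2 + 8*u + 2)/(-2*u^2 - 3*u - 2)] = 20*(-5*u^3 - 6*u^2 + 6*u + 5)/(8*u^6 + 36*u^5 + 78*u^4 + 99*u^3 + 78*u^2 + 36*u + 8)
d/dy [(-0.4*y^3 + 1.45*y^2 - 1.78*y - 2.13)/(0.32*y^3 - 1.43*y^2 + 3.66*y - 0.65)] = (-5.55111512312578e-17*y^5 + 0.108000000000001*y^4 - 1.7888*y^3 + 5.5864*y^2 - 7.9768*y + 8.9528)/(0.1024*y^6 - 0.9152*y^5 + 4.3873*y^4 - 10.8836*y^3 + 15.2546*y^2 - 4.758*y + 0.4225)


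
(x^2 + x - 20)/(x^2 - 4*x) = (x + 5)/x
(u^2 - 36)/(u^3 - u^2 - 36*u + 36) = 1/(u - 1)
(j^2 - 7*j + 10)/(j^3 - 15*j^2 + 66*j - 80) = 1/(j - 8)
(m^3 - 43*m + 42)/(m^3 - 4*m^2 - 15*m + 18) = (m + 7)/(m + 3)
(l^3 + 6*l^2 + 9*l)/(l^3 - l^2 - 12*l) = (l + 3)/(l - 4)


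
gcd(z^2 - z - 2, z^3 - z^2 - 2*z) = z^2 - z - 2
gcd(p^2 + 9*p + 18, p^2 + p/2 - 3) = 1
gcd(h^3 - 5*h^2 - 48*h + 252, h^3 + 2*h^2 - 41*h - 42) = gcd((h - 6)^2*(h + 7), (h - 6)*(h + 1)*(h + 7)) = h^2 + h - 42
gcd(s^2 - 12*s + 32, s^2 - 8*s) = s - 8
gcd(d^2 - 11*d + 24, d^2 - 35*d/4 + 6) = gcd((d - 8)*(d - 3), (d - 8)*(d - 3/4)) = d - 8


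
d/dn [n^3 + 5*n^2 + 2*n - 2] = 3*n^2 + 10*n + 2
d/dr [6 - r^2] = -2*r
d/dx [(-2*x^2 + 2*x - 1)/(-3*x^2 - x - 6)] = (8*x^2 + 18*x - 13)/(9*x^4 + 6*x^3 + 37*x^2 + 12*x + 36)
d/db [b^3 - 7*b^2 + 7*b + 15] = 3*b^2 - 14*b + 7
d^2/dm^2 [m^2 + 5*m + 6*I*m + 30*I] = 2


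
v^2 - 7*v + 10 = (v - 5)*(v - 2)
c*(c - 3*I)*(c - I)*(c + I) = c^4 - 3*I*c^3 + c^2 - 3*I*c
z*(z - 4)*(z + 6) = z^3 + 2*z^2 - 24*z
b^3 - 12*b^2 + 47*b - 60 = (b - 5)*(b - 4)*(b - 3)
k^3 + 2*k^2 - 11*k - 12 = (k - 3)*(k + 1)*(k + 4)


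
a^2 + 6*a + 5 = (a + 1)*(a + 5)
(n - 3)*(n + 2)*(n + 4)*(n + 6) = n^4 + 9*n^3 + 8*n^2 - 84*n - 144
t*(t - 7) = t^2 - 7*t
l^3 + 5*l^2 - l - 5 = (l - 1)*(l + 1)*(l + 5)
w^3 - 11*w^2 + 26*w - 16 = (w - 8)*(w - 2)*(w - 1)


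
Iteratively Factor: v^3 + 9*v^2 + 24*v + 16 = (v + 1)*(v^2 + 8*v + 16) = (v + 1)*(v + 4)*(v + 4)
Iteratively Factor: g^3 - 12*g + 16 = (g - 2)*(g^2 + 2*g - 8) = (g - 2)*(g + 4)*(g - 2)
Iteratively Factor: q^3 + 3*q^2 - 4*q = (q)*(q^2 + 3*q - 4) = q*(q + 4)*(q - 1)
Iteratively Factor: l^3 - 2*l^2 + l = (l - 1)*(l^2 - l) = (l - 1)^2*(l)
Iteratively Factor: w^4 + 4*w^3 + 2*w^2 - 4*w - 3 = (w + 1)*(w^3 + 3*w^2 - w - 3) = (w + 1)^2*(w^2 + 2*w - 3) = (w - 1)*(w + 1)^2*(w + 3)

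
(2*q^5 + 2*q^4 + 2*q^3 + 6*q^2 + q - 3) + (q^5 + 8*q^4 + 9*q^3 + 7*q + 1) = 3*q^5 + 10*q^4 + 11*q^3 + 6*q^2 + 8*q - 2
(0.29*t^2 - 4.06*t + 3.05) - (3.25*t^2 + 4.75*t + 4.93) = -2.96*t^2 - 8.81*t - 1.88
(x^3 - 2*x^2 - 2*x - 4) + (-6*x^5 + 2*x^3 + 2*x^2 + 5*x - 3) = -6*x^5 + 3*x^3 + 3*x - 7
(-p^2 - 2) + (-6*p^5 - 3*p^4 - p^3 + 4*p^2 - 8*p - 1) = -6*p^5 - 3*p^4 - p^3 + 3*p^2 - 8*p - 3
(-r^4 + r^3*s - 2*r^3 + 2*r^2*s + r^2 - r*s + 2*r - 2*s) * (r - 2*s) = -r^5 + 3*r^4*s - 2*r^4 - 2*r^3*s^2 + 6*r^3*s + r^3 - 4*r^2*s^2 - 3*r^2*s + 2*r^2 + 2*r*s^2 - 6*r*s + 4*s^2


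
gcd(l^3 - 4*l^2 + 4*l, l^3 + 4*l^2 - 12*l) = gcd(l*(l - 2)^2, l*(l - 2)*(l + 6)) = l^2 - 2*l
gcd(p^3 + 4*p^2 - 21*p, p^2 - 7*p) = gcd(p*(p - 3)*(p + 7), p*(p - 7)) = p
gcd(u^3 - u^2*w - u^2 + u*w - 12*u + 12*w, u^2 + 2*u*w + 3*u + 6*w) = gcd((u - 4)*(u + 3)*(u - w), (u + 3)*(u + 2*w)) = u + 3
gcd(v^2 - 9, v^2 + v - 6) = v + 3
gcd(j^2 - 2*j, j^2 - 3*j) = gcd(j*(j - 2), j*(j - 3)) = j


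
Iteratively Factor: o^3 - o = (o + 1)*(o^2 - o) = (o - 1)*(o + 1)*(o)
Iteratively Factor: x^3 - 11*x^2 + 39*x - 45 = (x - 3)*(x^2 - 8*x + 15) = (x - 5)*(x - 3)*(x - 3)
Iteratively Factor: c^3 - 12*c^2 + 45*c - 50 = (c - 5)*(c^2 - 7*c + 10) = (c - 5)^2*(c - 2)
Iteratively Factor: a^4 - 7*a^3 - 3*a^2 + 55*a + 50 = (a + 2)*(a^3 - 9*a^2 + 15*a + 25) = (a - 5)*(a + 2)*(a^2 - 4*a - 5) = (a - 5)^2*(a + 2)*(a + 1)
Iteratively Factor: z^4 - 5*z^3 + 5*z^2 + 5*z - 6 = (z - 3)*(z^3 - 2*z^2 - z + 2) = (z - 3)*(z - 2)*(z^2 - 1) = (z - 3)*(z - 2)*(z + 1)*(z - 1)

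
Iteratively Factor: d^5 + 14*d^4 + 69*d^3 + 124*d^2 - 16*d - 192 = (d + 4)*(d^4 + 10*d^3 + 29*d^2 + 8*d - 48) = (d + 4)^2*(d^3 + 6*d^2 + 5*d - 12) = (d + 3)*(d + 4)^2*(d^2 + 3*d - 4) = (d - 1)*(d + 3)*(d + 4)^2*(d + 4)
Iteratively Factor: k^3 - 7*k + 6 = (k + 3)*(k^2 - 3*k + 2) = (k - 1)*(k + 3)*(k - 2)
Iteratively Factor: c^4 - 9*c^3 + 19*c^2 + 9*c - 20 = (c - 1)*(c^3 - 8*c^2 + 11*c + 20) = (c - 1)*(c + 1)*(c^2 - 9*c + 20) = (c - 4)*(c - 1)*(c + 1)*(c - 5)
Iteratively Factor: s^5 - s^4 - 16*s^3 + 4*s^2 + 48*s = (s + 3)*(s^4 - 4*s^3 - 4*s^2 + 16*s) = (s - 4)*(s + 3)*(s^3 - 4*s) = s*(s - 4)*(s + 3)*(s^2 - 4) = s*(s - 4)*(s + 2)*(s + 3)*(s - 2)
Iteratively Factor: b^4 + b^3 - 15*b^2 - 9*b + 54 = (b - 2)*(b^3 + 3*b^2 - 9*b - 27) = (b - 3)*(b - 2)*(b^2 + 6*b + 9) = (b - 3)*(b - 2)*(b + 3)*(b + 3)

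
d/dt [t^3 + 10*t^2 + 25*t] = 3*t^2 + 20*t + 25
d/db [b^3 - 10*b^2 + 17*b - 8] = 3*b^2 - 20*b + 17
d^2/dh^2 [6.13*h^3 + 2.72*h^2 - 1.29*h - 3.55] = 36.78*h + 5.44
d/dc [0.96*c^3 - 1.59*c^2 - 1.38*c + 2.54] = 2.88*c^2 - 3.18*c - 1.38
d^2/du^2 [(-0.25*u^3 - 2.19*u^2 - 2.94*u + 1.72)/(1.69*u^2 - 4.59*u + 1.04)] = (8.88178419700125e-16*u^5 - 7.105427357601e-15*u^4 - 60.425216*u^3 + 59.730216*u^2 - 50.671608*u + 33.621944)/(4.826809*u^6 - 39.328497*u^5 + 115.726299*u^4 - 145.106883*u^3 + 71.216184*u^2 - 14.893632*u + 1.124864)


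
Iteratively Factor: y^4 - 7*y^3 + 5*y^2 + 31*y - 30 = (y - 1)*(y^3 - 6*y^2 - y + 30) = (y - 1)*(y + 2)*(y^2 - 8*y + 15) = (y - 3)*(y - 1)*(y + 2)*(y - 5)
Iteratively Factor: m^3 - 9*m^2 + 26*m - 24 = (m - 3)*(m^2 - 6*m + 8) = (m - 3)*(m - 2)*(m - 4)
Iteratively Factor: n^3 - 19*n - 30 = (n + 3)*(n^2 - 3*n - 10) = (n - 5)*(n + 3)*(n + 2)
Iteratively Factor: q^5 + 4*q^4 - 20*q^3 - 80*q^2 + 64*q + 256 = (q + 4)*(q^4 - 20*q^2 + 64) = (q - 4)*(q + 4)*(q^3 + 4*q^2 - 4*q - 16) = (q - 4)*(q - 2)*(q + 4)*(q^2 + 6*q + 8) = (q - 4)*(q - 2)*(q + 4)^2*(q + 2)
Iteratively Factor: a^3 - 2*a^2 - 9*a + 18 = (a - 2)*(a^2 - 9) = (a - 3)*(a - 2)*(a + 3)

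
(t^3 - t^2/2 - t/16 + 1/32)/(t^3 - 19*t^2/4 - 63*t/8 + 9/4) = (8*t^2 - 2*t - 1)/(4*(2*t^2 - 9*t - 18))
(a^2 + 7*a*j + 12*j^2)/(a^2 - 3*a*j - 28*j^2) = (a + 3*j)/(a - 7*j)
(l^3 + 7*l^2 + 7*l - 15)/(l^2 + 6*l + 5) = (l^2 + 2*l - 3)/(l + 1)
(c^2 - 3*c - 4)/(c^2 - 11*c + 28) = (c + 1)/(c - 7)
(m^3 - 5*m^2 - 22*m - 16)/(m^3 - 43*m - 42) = (m^2 - 6*m - 16)/(m^2 - m - 42)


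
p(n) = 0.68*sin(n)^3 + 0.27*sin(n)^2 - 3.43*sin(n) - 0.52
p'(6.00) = -3.29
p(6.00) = 0.44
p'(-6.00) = -3.00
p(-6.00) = -1.44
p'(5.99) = -3.27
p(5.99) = 0.48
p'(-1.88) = 0.64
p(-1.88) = 2.40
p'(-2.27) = 1.70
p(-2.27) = 1.96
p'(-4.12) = 0.88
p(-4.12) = -2.79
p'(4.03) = 1.65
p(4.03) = 1.99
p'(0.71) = -1.68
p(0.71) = -2.45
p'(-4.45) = 0.26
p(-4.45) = -2.97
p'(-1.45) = -0.24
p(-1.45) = 2.49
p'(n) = 2.04*sin(n)^2*cos(n) + 0.54*sin(n)*cos(n) - 3.43*cos(n) = (2.04*sin(n)^2 + 0.54*sin(n) - 3.43)*cos(n)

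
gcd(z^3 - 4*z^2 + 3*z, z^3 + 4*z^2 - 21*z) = z^2 - 3*z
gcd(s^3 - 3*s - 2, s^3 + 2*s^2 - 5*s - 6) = s^2 - s - 2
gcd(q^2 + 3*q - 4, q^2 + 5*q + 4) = q + 4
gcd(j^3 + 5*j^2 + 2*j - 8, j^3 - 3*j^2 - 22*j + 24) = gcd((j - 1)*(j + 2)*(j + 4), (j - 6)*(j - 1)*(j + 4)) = j^2 + 3*j - 4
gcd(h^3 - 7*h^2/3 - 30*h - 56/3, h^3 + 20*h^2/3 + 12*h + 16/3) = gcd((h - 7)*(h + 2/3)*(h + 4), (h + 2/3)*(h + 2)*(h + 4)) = h^2 + 14*h/3 + 8/3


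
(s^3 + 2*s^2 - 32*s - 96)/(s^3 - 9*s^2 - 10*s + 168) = (s + 4)/(s - 7)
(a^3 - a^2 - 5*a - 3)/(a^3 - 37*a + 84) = (a^2 + 2*a + 1)/(a^2 + 3*a - 28)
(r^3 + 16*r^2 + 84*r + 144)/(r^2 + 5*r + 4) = (r^2 + 12*r + 36)/(r + 1)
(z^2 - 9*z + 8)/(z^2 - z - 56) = (z - 1)/(z + 7)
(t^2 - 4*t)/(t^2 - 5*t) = (t - 4)/(t - 5)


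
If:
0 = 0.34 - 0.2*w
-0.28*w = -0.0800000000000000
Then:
No Solution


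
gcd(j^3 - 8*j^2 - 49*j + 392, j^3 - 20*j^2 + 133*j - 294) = j - 7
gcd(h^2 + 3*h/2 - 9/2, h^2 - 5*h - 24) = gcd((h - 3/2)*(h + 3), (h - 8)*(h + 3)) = h + 3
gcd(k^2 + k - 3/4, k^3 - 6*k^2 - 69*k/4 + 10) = k - 1/2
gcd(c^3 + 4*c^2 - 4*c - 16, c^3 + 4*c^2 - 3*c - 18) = c - 2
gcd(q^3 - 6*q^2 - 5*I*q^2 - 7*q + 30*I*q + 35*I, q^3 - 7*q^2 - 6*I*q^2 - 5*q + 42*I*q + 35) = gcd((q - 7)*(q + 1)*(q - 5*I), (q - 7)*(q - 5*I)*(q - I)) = q^2 + q*(-7 - 5*I) + 35*I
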